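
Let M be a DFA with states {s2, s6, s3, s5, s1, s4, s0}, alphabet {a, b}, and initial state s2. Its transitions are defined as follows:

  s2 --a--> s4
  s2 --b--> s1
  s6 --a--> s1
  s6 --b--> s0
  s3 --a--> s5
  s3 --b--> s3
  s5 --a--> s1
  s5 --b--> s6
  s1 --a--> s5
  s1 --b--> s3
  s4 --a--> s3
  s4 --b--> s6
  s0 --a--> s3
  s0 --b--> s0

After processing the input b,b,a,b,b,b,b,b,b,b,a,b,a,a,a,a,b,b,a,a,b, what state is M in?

s3

start at s2
read 'b': s2 → s1
read 'b': s1 → s3
read 'a': s3 → s5
read 'b': s5 → s6
read 'b': s6 → s0
read 'b': s0 → s0
read 'b': s0 → s0
read 'b': s0 → s0
read 'b': s0 → s0
read 'b': s0 → s0
read 'a': s0 → s3
read 'b': s3 → s3
read 'a': s3 → s5
read 'a': s5 → s1
read 'a': s1 → s5
read 'a': s5 → s1
read 'b': s1 → s3
read 'b': s3 → s3
read 'a': s3 → s5
read 'a': s5 → s1
read 'b': s1 → s3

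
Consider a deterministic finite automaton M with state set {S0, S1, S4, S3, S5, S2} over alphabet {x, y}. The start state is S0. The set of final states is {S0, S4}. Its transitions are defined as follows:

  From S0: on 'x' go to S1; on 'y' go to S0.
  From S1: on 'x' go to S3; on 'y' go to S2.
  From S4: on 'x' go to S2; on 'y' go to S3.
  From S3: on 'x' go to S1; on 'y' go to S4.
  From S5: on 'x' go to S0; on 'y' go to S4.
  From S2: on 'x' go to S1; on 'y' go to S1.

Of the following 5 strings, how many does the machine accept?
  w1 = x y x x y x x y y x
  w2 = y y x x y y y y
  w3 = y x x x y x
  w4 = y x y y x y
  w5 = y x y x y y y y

1

w1: Trace: S0 -x-> S1 -y-> S2 -x-> S1 -x-> S3 -y-> S4 -x-> S2 -x-> S1 -y-> S2 -y-> S1 -x-> S3  → end S3, rejected
w2: Trace: S0 -y-> S0 -y-> S0 -x-> S1 -x-> S3 -y-> S4 -y-> S3 -y-> S4 -y-> S3  → end S3, rejected
w3: Trace: S0 -y-> S0 -x-> S1 -x-> S3 -x-> S1 -y-> S2 -x-> S1  → end S1, rejected
w4: Trace: S0 -y-> S0 -x-> S1 -y-> S2 -y-> S1 -x-> S3 -y-> S4  → end S4, accepted
w5: Trace: S0 -y-> S0 -x-> S1 -y-> S2 -x-> S1 -y-> S2 -y-> S1 -y-> S2 -y-> S1  → end S1, rejected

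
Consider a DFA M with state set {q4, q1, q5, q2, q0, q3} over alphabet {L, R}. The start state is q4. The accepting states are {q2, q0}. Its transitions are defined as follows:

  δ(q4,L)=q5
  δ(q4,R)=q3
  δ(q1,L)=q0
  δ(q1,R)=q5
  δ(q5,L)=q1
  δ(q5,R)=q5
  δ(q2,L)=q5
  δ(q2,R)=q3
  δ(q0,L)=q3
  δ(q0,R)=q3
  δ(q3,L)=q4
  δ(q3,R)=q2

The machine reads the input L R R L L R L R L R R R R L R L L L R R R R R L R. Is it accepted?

No

start at q4
read 'L': q4 → q5
read 'R': q5 → q5
read 'R': q5 → q5
read 'L': q5 → q1
read 'L': q1 → q0
read 'R': q0 → q3
read 'L': q3 → q4
read 'R': q4 → q3
read 'L': q3 → q4
read 'R': q4 → q3
read 'R': q3 → q2
read 'R': q2 → q3
read 'R': q3 → q2
read 'L': q2 → q5
read 'R': q5 → q5
read 'L': q5 → q1
read 'L': q1 → q0
read 'L': q0 → q3
read 'R': q3 → q2
read 'R': q2 → q3
read 'R': q3 → q2
read 'R': q2 → q3
read 'R': q3 → q2
read 'L': q2 → q5
read 'R': q5 → q5
End state q5 is not accepting.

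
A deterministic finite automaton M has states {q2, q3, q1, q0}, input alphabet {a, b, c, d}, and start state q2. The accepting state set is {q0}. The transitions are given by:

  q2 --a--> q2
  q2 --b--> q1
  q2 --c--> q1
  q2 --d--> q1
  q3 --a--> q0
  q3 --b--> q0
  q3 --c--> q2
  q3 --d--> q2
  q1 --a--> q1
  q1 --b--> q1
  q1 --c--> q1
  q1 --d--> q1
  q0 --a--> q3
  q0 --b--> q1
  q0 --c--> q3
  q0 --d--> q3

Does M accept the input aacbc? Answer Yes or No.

No

Trace: q2 -a-> q2 -a-> q2 -c-> q1 -b-> q1 -c-> q1
End state q1 is not accepting.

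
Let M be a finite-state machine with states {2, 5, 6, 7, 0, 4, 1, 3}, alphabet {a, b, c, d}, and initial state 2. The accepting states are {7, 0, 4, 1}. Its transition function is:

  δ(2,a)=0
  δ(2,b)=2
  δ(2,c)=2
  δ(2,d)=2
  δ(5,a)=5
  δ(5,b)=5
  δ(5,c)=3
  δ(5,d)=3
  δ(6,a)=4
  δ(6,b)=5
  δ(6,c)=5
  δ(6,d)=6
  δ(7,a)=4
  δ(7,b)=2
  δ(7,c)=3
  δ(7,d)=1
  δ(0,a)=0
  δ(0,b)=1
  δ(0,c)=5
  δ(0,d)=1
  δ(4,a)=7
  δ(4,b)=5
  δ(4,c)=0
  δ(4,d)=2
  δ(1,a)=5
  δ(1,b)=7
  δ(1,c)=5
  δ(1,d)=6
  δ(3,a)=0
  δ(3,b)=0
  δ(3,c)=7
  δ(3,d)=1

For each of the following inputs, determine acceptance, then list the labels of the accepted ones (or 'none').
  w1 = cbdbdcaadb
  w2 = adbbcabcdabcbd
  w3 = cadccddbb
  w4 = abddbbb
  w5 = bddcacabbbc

w1

w1:
  start at 2
  read 'c': 2 → 2
  read 'b': 2 → 2
  read 'd': 2 → 2
  read 'b': 2 → 2
  read 'd': 2 → 2
  read 'c': 2 → 2
  read 'a': 2 → 0
  read 'a': 0 → 0
  read 'd': 0 → 1
  read 'b': 1 → 7
  end 7, accepted
w2:
  start at 2
  read 'a': 2 → 0
  read 'd': 0 → 1
  read 'b': 1 → 7
  read 'b': 7 → 2
  read 'c': 2 → 2
  read 'a': 2 → 0
  read 'b': 0 → 1
  read 'c': 1 → 5
  read 'd': 5 → 3
  read 'a': 3 → 0
  read 'b': 0 → 1
  read 'c': 1 → 5
  read 'b': 5 → 5
  read 'd': 5 → 3
  end 3, rejected
w3:
  start at 2
  read 'c': 2 → 2
  read 'a': 2 → 0
  read 'd': 0 → 1
  read 'c': 1 → 5
  read 'c': 5 → 3
  read 'd': 3 → 1
  read 'd': 1 → 6
  read 'b': 6 → 5
  read 'b': 5 → 5
  end 5, rejected
w4:
  start at 2
  read 'a': 2 → 0
  read 'b': 0 → 1
  read 'd': 1 → 6
  read 'd': 6 → 6
  read 'b': 6 → 5
  read 'b': 5 → 5
  read 'b': 5 → 5
  end 5, rejected
w5:
  start at 2
  read 'b': 2 → 2
  read 'd': 2 → 2
  read 'd': 2 → 2
  read 'c': 2 → 2
  read 'a': 2 → 0
  read 'c': 0 → 5
  read 'a': 5 → 5
  read 'b': 5 → 5
  read 'b': 5 → 5
  read 'b': 5 → 5
  read 'c': 5 → 3
  end 3, rejected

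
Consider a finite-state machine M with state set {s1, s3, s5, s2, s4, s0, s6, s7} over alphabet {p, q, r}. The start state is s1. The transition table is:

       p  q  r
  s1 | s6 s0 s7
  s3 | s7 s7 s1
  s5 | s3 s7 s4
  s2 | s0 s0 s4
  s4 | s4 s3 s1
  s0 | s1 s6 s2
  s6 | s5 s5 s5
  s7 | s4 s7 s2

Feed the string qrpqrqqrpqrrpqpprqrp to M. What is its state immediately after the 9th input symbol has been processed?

s0

s1 → s0 → s2 → s0 → s6 → s5 → s7 → s7 → s2 → s0
After 9 symbols: s0.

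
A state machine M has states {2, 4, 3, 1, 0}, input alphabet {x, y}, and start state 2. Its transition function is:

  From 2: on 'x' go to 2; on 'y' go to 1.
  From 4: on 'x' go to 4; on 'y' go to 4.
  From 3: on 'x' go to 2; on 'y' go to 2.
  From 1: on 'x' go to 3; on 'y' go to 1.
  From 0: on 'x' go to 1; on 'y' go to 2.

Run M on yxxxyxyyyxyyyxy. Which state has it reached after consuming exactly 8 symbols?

start at 2
read 'y': 2 → 1
read 'x': 1 → 3
read 'x': 3 → 2
read 'x': 2 → 2
read 'y': 2 → 1
read 'x': 1 → 3
read 'y': 3 → 2
read 'y': 2 → 1
After 8 symbols: 1.

1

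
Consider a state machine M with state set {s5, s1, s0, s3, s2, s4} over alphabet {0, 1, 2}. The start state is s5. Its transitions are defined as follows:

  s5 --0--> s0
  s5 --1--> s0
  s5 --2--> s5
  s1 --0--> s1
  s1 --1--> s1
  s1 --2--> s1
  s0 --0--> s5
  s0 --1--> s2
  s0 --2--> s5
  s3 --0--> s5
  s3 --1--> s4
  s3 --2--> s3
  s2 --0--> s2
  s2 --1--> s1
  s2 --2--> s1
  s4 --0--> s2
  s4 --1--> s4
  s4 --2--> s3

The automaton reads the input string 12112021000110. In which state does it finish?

s5 → s0 → s5 → s0 → s2 → s1 → s1 → s1 → s1 → s1 → s1 → s1 → s1 → s1 → s1

s1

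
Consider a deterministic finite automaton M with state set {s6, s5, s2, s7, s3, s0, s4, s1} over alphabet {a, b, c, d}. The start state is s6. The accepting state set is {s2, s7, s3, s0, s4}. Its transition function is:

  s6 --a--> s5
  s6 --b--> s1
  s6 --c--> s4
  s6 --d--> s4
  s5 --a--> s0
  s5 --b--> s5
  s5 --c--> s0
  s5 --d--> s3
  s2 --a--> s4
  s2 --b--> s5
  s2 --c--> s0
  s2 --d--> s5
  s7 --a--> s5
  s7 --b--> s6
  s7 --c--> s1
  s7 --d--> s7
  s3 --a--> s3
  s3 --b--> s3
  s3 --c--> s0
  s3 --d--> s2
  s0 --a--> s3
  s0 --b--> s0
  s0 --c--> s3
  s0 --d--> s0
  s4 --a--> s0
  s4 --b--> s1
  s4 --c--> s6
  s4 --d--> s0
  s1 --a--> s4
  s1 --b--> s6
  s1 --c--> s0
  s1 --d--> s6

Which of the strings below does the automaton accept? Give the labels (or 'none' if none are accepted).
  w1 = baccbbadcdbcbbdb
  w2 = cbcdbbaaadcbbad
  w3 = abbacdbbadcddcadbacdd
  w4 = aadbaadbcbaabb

w2, w4

w1: s6 → s1 → s4 → s6 → s4 → s1 → s6 → s5 → s3 → s0 → s0 → s0 → s3 → s3 → s3 → s2 → s5  → end s5, rejected
w2: s6 → s4 → s1 → s0 → s0 → s0 → s0 → s3 → s3 → s3 → s2 → s0 → s0 → s0 → s3 → s2  → end s2, accepted
w3: s6 → s5 → s5 → s5 → s0 → s3 → s2 → s5 → s5 → s0 → s0 → s3 → s2 → s5 → s0 → s3 → s2 → s5 → s0 → s3 → s2 → s5  → end s5, rejected
w4: s6 → s5 → s0 → s0 → s0 → s3 → s3 → s2 → s5 → s0 → s0 → s3 → s3 → s3 → s3  → end s3, accepted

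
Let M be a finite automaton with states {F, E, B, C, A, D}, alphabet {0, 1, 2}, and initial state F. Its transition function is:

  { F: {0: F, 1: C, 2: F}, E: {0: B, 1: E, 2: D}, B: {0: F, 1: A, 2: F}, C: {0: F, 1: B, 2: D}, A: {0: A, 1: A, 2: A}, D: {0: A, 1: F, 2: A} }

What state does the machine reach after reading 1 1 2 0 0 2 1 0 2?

F → C → B → F → F → F → F → C → F → F

F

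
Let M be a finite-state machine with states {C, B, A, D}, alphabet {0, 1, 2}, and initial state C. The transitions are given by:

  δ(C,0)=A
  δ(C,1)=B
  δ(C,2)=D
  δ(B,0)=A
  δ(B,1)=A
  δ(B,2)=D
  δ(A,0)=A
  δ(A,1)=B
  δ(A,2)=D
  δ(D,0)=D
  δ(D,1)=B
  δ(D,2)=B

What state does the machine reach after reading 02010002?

C → A → D → D → B → A → A → A → D

D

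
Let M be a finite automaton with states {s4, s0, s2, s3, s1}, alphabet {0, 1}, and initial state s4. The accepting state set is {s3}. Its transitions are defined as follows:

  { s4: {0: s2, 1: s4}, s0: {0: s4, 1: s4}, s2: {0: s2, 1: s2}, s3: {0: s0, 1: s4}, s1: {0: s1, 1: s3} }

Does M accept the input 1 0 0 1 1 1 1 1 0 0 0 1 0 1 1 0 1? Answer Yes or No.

Trace: s4 -1-> s4 -0-> s2 -0-> s2 -1-> s2 -1-> s2 -1-> s2 -1-> s2 -1-> s2 -0-> s2 -0-> s2 -0-> s2 -1-> s2 -0-> s2 -1-> s2 -1-> s2 -0-> s2 -1-> s2
End state s2 is not accepting.

No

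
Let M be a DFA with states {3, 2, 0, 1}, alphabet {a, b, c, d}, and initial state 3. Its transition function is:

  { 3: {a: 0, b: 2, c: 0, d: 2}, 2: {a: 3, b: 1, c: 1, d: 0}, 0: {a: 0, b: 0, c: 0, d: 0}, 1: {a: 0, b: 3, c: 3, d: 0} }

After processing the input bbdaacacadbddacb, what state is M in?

0

start at 3
read 'b': 3 → 2
read 'b': 2 → 1
read 'd': 1 → 0
read 'a': 0 → 0
read 'a': 0 → 0
read 'c': 0 → 0
read 'a': 0 → 0
read 'c': 0 → 0
read 'a': 0 → 0
read 'd': 0 → 0
read 'b': 0 → 0
read 'd': 0 → 0
read 'd': 0 → 0
read 'a': 0 → 0
read 'c': 0 → 0
read 'b': 0 → 0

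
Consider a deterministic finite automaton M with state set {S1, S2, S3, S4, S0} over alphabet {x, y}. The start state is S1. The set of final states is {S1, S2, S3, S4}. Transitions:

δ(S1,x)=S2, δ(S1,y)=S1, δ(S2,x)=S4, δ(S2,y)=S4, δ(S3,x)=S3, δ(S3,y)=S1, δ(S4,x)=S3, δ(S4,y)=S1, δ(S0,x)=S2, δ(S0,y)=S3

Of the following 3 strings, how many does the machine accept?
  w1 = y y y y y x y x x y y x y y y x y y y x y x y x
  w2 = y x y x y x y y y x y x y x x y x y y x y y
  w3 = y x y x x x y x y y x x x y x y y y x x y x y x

w1:
  start at S1
  read 'y': S1 → S1
  read 'y': S1 → S1
  read 'y': S1 → S1
  read 'y': S1 → S1
  read 'y': S1 → S1
  read 'x': S1 → S2
  read 'y': S2 → S4
  read 'x': S4 → S3
  read 'x': S3 → S3
  read 'y': S3 → S1
  read 'y': S1 → S1
  read 'x': S1 → S2
  read 'y': S2 → S4
  read 'y': S4 → S1
  read 'y': S1 → S1
  read 'x': S1 → S2
  read 'y': S2 → S4
  read 'y': S4 → S1
  read 'y': S1 → S1
  read 'x': S1 → S2
  read 'y': S2 → S4
  read 'x': S4 → S3
  read 'y': S3 → S1
  read 'x': S1 → S2
  end S2, accepted
w2:
  start at S1
  read 'y': S1 → S1
  read 'x': S1 → S2
  read 'y': S2 → S4
  read 'x': S4 → S3
  read 'y': S3 → S1
  read 'x': S1 → S2
  read 'y': S2 → S4
  read 'y': S4 → S1
  read 'y': S1 → S1
  read 'x': S1 → S2
  read 'y': S2 → S4
  read 'x': S4 → S3
  read 'y': S3 → S1
  read 'x': S1 → S2
  read 'x': S2 → S4
  read 'y': S4 → S1
  read 'x': S1 → S2
  read 'y': S2 → S4
  read 'y': S4 → S1
  read 'x': S1 → S2
  read 'y': S2 → S4
  read 'y': S4 → S1
  end S1, accepted
w3:
  start at S1
  read 'y': S1 → S1
  read 'x': S1 → S2
  read 'y': S2 → S4
  read 'x': S4 → S3
  read 'x': S3 → S3
  read 'x': S3 → S3
  read 'y': S3 → S1
  read 'x': S1 → S2
  read 'y': S2 → S4
  read 'y': S4 → S1
  read 'x': S1 → S2
  read 'x': S2 → S4
  read 'x': S4 → S3
  read 'y': S3 → S1
  read 'x': S1 → S2
  read 'y': S2 → S4
  read 'y': S4 → S1
  read 'y': S1 → S1
  read 'x': S1 → S2
  read 'x': S2 → S4
  read 'y': S4 → S1
  read 'x': S1 → S2
  read 'y': S2 → S4
  read 'x': S4 → S3
  end S3, accepted

3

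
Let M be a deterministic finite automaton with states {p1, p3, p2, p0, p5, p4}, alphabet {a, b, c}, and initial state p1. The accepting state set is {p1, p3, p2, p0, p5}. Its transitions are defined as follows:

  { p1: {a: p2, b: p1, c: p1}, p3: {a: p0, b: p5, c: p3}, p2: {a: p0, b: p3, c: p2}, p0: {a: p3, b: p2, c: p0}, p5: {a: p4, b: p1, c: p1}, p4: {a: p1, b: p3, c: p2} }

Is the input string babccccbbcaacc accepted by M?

start at p1
read 'b': p1 → p1
read 'a': p1 → p2
read 'b': p2 → p3
read 'c': p3 → p3
read 'c': p3 → p3
read 'c': p3 → p3
read 'c': p3 → p3
read 'b': p3 → p5
read 'b': p5 → p1
read 'c': p1 → p1
read 'a': p1 → p2
read 'a': p2 → p0
read 'c': p0 → p0
read 'c': p0 → p0
End state p0 is accepting.

Yes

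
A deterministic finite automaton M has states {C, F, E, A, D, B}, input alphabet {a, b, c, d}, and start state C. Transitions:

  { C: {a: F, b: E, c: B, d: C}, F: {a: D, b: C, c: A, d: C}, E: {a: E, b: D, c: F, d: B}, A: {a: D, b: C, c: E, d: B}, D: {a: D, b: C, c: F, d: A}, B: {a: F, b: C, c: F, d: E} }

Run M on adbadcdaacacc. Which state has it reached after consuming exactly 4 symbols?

E

Trace: C -a-> F -d-> C -b-> E -a-> E
After 4 symbols: E.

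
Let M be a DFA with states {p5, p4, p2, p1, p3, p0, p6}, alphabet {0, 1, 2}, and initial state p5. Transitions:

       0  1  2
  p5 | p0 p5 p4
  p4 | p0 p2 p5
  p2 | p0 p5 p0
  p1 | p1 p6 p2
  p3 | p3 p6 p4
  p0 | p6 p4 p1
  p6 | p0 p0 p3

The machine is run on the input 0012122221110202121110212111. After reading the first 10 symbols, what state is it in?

start at p5
read '0': p5 → p0
read '0': p0 → p6
read '1': p6 → p0
read '2': p0 → p1
read '1': p1 → p6
read '2': p6 → p3
read '2': p3 → p4
read '2': p4 → p5
read '2': p5 → p4
read '1': p4 → p2
After 10 symbols: p2.

p2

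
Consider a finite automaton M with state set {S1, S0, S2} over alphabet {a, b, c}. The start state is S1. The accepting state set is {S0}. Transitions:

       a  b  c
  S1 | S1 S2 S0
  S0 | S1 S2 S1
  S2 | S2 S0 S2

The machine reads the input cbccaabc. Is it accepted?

No

start at S1
read 'c': S1 → S0
read 'b': S0 → S2
read 'c': S2 → S2
read 'c': S2 → S2
read 'a': S2 → S2
read 'a': S2 → S2
read 'b': S2 → S0
read 'c': S0 → S1
End state S1 is not accepting.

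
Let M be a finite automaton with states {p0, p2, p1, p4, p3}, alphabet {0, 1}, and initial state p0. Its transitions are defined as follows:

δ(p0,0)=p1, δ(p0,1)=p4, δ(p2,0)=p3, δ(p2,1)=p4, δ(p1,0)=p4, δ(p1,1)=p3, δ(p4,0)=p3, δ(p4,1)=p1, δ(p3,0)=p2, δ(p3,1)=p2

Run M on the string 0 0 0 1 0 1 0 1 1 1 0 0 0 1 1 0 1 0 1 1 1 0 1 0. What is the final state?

p3

start at p0
read '0': p0 → p1
read '0': p1 → p4
read '0': p4 → p3
read '1': p3 → p2
read '0': p2 → p3
read '1': p3 → p2
read '0': p2 → p3
read '1': p3 → p2
read '1': p2 → p4
read '1': p4 → p1
read '0': p1 → p4
read '0': p4 → p3
read '0': p3 → p2
read '1': p2 → p4
read '1': p4 → p1
read '0': p1 → p4
read '1': p4 → p1
read '0': p1 → p4
read '1': p4 → p1
read '1': p1 → p3
read '1': p3 → p2
read '0': p2 → p3
read '1': p3 → p2
read '0': p2 → p3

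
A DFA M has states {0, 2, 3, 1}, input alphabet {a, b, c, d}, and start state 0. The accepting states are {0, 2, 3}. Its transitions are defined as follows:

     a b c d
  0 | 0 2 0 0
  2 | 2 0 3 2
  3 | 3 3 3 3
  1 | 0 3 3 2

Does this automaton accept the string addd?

start at 0
read 'a': 0 → 0
read 'd': 0 → 0
read 'd': 0 → 0
read 'd': 0 → 0
End state 0 is accepting.

Yes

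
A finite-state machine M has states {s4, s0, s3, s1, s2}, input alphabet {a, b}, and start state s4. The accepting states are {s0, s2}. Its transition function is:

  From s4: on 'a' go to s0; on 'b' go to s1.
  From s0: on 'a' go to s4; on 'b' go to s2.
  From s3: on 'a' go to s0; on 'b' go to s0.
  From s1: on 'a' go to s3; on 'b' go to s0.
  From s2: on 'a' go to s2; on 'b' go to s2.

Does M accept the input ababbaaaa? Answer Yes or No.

Yes

Trace: s4 -a-> s0 -b-> s2 -a-> s2 -b-> s2 -b-> s2 -a-> s2 -a-> s2 -a-> s2 -a-> s2
End state s2 is accepting.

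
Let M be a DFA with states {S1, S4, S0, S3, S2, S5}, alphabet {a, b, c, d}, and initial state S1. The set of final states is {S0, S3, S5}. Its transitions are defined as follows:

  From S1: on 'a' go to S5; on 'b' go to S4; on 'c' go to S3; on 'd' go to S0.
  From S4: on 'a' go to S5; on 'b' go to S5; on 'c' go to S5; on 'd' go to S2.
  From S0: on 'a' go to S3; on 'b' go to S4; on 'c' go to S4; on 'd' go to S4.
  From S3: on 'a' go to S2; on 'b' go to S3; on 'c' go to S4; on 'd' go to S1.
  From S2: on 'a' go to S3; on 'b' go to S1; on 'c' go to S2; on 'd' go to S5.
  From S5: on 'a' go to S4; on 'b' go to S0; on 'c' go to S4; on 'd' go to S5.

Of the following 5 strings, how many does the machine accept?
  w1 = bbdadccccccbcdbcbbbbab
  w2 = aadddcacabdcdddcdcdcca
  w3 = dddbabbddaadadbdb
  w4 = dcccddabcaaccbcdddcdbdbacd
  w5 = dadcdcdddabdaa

1

w1:
  start at S1
  read 'b': S1 → S4
  read 'b': S4 → S5
  read 'd': S5 → S5
  read 'a': S5 → S4
  read 'd': S4 → S2
  read 'c': S2 → S2
  read 'c': S2 → S2
  read 'c': S2 → S2
  read 'c': S2 → S2
  read 'c': S2 → S2
  read 'c': S2 → S2
  read 'b': S2 → S1
  read 'c': S1 → S3
  read 'd': S3 → S1
  read 'b': S1 → S4
  read 'c': S4 → S5
  read 'b': S5 → S0
  read 'b': S0 → S4
  read 'b': S4 → S5
  read 'b': S5 → S0
  read 'a': S0 → S3
  read 'b': S3 → S3
  end S3, accepted
w2:
  start at S1
  read 'a': S1 → S5
  read 'a': S5 → S4
  read 'd': S4 → S2
  read 'd': S2 → S5
  read 'd': S5 → S5
  read 'c': S5 → S4
  read 'a': S4 → S5
  read 'c': S5 → S4
  read 'a': S4 → S5
  read 'b': S5 → S0
  read 'd': S0 → S4
  read 'c': S4 → S5
  read 'd': S5 → S5
  read 'd': S5 → S5
  read 'd': S5 → S5
  read 'c': S5 → S4
  read 'd': S4 → S2
  read 'c': S2 → S2
  read 'd': S2 → S5
  read 'c': S5 → S4
  read 'c': S4 → S5
  read 'a': S5 → S4
  end S4, rejected
w3:
  start at S1
  read 'd': S1 → S0
  read 'd': S0 → S4
  read 'd': S4 → S2
  read 'b': S2 → S1
  read 'a': S1 → S5
  read 'b': S5 → S0
  read 'b': S0 → S4
  read 'd': S4 → S2
  read 'd': S2 → S5
  read 'a': S5 → S4
  read 'a': S4 → S5
  read 'd': S5 → S5
  read 'a': S5 → S4
  read 'd': S4 → S2
  read 'b': S2 → S1
  read 'd': S1 → S0
  read 'b': S0 → S4
  end S4, rejected
w4:
  start at S1
  read 'd': S1 → S0
  read 'c': S0 → S4
  read 'c': S4 → S5
  read 'c': S5 → S4
  read 'd': S4 → S2
  read 'd': S2 → S5
  read 'a': S5 → S4
  read 'b': S4 → S5
  read 'c': S5 → S4
  read 'a': S4 → S5
  read 'a': S5 → S4
  read 'c': S4 → S5
  read 'c': S5 → S4
  read 'b': S4 → S5
  read 'c': S5 → S4
  read 'd': S4 → S2
  read 'd': S2 → S5
  read 'd': S5 → S5
  read 'c': S5 → S4
  read 'd': S4 → S2
  read 'b': S2 → S1
  read 'd': S1 → S0
  read 'b': S0 → S4
  read 'a': S4 → S5
  read 'c': S5 → S4
  read 'd': S4 → S2
  end S2, rejected
w5:
  start at S1
  read 'd': S1 → S0
  read 'a': S0 → S3
  read 'd': S3 → S1
  read 'c': S1 → S3
  read 'd': S3 → S1
  read 'c': S1 → S3
  read 'd': S3 → S1
  read 'd': S1 → S0
  read 'd': S0 → S4
  read 'a': S4 → S5
  read 'b': S5 → S0
  read 'd': S0 → S4
  read 'a': S4 → S5
  read 'a': S5 → S4
  end S4, rejected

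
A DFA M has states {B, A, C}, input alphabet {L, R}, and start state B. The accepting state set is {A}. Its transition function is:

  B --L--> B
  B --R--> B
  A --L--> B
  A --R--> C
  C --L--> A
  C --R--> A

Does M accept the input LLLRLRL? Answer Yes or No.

B → B → B → B → B → B → B → B
End state B is not accepting.

No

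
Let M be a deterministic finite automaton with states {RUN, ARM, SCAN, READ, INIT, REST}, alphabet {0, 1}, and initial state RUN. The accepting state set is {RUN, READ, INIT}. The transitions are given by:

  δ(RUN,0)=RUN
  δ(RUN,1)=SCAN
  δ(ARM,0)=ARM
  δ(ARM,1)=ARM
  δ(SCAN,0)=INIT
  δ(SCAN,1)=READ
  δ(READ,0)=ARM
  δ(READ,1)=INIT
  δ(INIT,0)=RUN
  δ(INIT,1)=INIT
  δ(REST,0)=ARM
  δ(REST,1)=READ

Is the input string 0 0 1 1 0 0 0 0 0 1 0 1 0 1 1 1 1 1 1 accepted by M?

RUN → RUN → RUN → SCAN → READ → ARM → ARM → ARM → ARM → ARM → ARM → ARM → ARM → ARM → ARM → ARM → ARM → ARM → ARM → ARM
End state ARM is not accepting.

No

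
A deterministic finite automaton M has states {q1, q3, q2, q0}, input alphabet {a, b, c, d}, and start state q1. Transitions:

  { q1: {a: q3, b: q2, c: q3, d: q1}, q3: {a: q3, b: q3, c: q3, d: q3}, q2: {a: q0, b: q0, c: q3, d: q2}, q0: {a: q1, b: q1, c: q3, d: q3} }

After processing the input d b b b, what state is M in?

q1

start at q1
read 'd': q1 → q1
read 'b': q1 → q2
read 'b': q2 → q0
read 'b': q0 → q1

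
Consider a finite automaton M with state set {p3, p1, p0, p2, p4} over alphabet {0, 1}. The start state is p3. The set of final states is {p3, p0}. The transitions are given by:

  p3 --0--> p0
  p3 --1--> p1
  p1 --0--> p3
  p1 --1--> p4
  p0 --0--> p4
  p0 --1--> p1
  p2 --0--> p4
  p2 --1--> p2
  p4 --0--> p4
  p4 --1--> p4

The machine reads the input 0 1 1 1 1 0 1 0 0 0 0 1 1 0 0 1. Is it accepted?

p3 → p0 → p1 → p4 → p4 → p4 → p4 → p4 → p4 → p4 → p4 → p4 → p4 → p4 → p4 → p4 → p4
End state p4 is not accepting.

No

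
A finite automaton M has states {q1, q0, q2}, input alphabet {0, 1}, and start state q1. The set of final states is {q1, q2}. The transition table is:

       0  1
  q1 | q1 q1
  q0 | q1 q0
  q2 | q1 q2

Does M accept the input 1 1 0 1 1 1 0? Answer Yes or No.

start at q1
read '1': q1 → q1
read '1': q1 → q1
read '0': q1 → q1
read '1': q1 → q1
read '1': q1 → q1
read '1': q1 → q1
read '0': q1 → q1
End state q1 is accepting.

Yes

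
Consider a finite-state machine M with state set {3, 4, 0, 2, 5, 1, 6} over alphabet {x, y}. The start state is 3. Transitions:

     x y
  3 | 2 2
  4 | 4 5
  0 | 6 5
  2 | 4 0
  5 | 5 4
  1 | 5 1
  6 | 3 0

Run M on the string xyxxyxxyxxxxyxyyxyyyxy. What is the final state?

4

3 → 2 → 0 → 6 → 3 → 2 → 4 → 4 → 5 → 5 → 5 → 5 → 5 → 4 → 4 → 5 → 4 → 4 → 5 → 4 → 5 → 5 → 4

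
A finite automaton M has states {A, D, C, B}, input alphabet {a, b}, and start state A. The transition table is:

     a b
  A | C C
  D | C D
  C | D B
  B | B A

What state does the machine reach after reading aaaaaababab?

A

Trace: A -a-> C -a-> D -a-> C -a-> D -a-> C -a-> D -b-> D -a-> C -b-> B -a-> B -b-> A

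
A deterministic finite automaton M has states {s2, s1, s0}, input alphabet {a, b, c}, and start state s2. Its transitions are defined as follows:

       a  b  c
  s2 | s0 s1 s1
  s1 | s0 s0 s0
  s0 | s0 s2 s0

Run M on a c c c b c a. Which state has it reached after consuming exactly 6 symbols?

s1

start at s2
read 'a': s2 → s0
read 'c': s0 → s0
read 'c': s0 → s0
read 'c': s0 → s0
read 'b': s0 → s2
read 'c': s2 → s1
After 6 symbols: s1.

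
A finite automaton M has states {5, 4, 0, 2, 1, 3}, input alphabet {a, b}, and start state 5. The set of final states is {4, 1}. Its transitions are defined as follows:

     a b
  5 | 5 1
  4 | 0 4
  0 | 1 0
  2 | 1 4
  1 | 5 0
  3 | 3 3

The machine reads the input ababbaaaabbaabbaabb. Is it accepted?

No

start at 5
read 'a': 5 → 5
read 'b': 5 → 1
read 'a': 1 → 5
read 'b': 5 → 1
read 'b': 1 → 0
read 'a': 0 → 1
read 'a': 1 → 5
read 'a': 5 → 5
read 'a': 5 → 5
read 'b': 5 → 1
read 'b': 1 → 0
read 'a': 0 → 1
read 'a': 1 → 5
read 'b': 5 → 1
read 'b': 1 → 0
read 'a': 0 → 1
read 'a': 1 → 5
read 'b': 5 → 1
read 'b': 1 → 0
End state 0 is not accepting.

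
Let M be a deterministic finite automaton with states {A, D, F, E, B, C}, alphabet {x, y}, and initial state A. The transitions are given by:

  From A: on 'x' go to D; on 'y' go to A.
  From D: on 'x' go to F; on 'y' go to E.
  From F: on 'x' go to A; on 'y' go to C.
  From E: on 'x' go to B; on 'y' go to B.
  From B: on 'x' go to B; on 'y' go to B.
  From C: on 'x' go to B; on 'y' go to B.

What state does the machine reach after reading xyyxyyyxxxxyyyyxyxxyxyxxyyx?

B

start at A
read 'x': A → D
read 'y': D → E
read 'y': E → B
read 'x': B → B
read 'y': B → B
read 'y': B → B
read 'y': B → B
read 'x': B → B
read 'x': B → B
read 'x': B → B
read 'x': B → B
read 'y': B → B
read 'y': B → B
read 'y': B → B
read 'y': B → B
read 'x': B → B
read 'y': B → B
read 'x': B → B
read 'x': B → B
read 'y': B → B
read 'x': B → B
read 'y': B → B
read 'x': B → B
read 'x': B → B
read 'y': B → B
read 'y': B → B
read 'x': B → B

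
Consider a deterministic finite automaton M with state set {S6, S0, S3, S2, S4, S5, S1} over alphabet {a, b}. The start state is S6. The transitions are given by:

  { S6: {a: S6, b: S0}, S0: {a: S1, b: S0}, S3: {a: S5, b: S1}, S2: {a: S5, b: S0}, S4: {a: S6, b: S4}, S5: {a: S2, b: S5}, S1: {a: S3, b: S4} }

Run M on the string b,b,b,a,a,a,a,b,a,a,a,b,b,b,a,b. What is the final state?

Trace: S6 -b-> S0 -b-> S0 -b-> S0 -a-> S1 -a-> S3 -a-> S5 -a-> S2 -b-> S0 -a-> S1 -a-> S3 -a-> S5 -b-> S5 -b-> S5 -b-> S5 -a-> S2 -b-> S0

S0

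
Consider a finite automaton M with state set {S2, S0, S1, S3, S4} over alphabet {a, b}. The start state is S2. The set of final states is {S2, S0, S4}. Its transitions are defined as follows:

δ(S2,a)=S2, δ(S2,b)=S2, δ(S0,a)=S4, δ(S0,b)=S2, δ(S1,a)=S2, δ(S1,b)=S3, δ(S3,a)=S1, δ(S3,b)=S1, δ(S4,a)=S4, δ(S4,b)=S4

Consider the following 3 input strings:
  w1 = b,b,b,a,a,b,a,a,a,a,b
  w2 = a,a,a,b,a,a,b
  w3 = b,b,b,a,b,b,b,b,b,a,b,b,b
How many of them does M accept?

w1: Trace: S2 -b-> S2 -b-> S2 -b-> S2 -a-> S2 -a-> S2 -b-> S2 -a-> S2 -a-> S2 -a-> S2 -a-> S2 -b-> S2  → end S2, accepted
w2: Trace: S2 -a-> S2 -a-> S2 -a-> S2 -b-> S2 -a-> S2 -a-> S2 -b-> S2  → end S2, accepted
w3: Trace: S2 -b-> S2 -b-> S2 -b-> S2 -a-> S2 -b-> S2 -b-> S2 -b-> S2 -b-> S2 -b-> S2 -a-> S2 -b-> S2 -b-> S2 -b-> S2  → end S2, accepted

3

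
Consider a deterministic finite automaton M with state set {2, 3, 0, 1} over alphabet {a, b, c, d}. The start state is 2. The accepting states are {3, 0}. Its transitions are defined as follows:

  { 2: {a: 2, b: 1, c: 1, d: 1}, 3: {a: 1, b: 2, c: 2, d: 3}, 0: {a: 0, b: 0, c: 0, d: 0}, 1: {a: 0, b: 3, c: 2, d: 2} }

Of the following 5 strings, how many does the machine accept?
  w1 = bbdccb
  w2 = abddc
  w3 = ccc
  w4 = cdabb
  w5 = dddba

w1: Trace: 2 -b-> 1 -b-> 3 -d-> 3 -c-> 2 -c-> 1 -b-> 3  → end 3, accepted
w2: Trace: 2 -a-> 2 -b-> 1 -d-> 2 -d-> 1 -c-> 2  → end 2, rejected
w3: Trace: 2 -c-> 1 -c-> 2 -c-> 1  → end 1, rejected
w4: Trace: 2 -c-> 1 -d-> 2 -a-> 2 -b-> 1 -b-> 3  → end 3, accepted
w5: Trace: 2 -d-> 1 -d-> 2 -d-> 1 -b-> 3 -a-> 1  → end 1, rejected

2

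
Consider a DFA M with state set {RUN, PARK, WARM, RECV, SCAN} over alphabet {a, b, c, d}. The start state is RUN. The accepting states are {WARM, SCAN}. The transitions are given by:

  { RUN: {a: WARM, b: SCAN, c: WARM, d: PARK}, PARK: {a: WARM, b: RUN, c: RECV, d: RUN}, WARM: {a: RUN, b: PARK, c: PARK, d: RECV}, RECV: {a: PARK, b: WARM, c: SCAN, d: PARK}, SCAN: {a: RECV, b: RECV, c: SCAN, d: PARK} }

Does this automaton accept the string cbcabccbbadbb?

start at RUN
read 'c': RUN → WARM
read 'b': WARM → PARK
read 'c': PARK → RECV
read 'a': RECV → PARK
read 'b': PARK → RUN
read 'c': RUN → WARM
read 'c': WARM → PARK
read 'b': PARK → RUN
read 'b': RUN → SCAN
read 'a': SCAN → RECV
read 'd': RECV → PARK
read 'b': PARK → RUN
read 'b': RUN → SCAN
End state SCAN is accepting.

Yes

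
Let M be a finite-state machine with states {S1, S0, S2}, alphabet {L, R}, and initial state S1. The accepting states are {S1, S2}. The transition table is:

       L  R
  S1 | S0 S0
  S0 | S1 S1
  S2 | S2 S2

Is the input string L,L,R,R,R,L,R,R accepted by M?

Yes

start at S1
read 'L': S1 → S0
read 'L': S0 → S1
read 'R': S1 → S0
read 'R': S0 → S1
read 'R': S1 → S0
read 'L': S0 → S1
read 'R': S1 → S0
read 'R': S0 → S1
End state S1 is accepting.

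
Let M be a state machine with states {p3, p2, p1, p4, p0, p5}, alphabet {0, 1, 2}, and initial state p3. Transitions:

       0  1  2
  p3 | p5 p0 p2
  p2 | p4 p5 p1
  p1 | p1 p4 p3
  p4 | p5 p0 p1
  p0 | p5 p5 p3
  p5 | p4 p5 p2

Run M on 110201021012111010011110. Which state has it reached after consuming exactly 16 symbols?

p3 → p0 → p5 → p4 → p1 → p1 → p4 → p5 → p2 → p5 → p4 → p0 → p3 → p0 → p5 → p5 → p4
After 16 symbols: p4.

p4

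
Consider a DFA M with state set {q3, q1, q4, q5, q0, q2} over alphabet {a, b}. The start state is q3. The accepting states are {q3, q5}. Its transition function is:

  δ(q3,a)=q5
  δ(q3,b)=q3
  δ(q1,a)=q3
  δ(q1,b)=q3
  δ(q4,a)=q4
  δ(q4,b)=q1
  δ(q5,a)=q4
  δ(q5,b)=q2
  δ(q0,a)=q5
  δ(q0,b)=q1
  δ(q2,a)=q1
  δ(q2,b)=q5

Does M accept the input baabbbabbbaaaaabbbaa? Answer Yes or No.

start at q3
read 'b': q3 → q3
read 'a': q3 → q5
read 'a': q5 → q4
read 'b': q4 → q1
read 'b': q1 → q3
read 'b': q3 → q3
read 'a': q3 → q5
read 'b': q5 → q2
read 'b': q2 → q5
read 'b': q5 → q2
read 'a': q2 → q1
read 'a': q1 → q3
read 'a': q3 → q5
read 'a': q5 → q4
read 'a': q4 → q4
read 'b': q4 → q1
read 'b': q1 → q3
read 'b': q3 → q3
read 'a': q3 → q5
read 'a': q5 → q4
End state q4 is not accepting.

No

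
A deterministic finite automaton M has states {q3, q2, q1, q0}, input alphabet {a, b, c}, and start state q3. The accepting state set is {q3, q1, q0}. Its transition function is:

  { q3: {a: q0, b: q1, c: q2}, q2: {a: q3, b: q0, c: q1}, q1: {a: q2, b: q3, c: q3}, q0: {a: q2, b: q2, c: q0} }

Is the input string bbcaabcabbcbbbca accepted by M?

q3 → q1 → q3 → q2 → q3 → q0 → q2 → q1 → q2 → q0 → q2 → q1 → q3 → q1 → q3 → q2 → q3
End state q3 is accepting.

Yes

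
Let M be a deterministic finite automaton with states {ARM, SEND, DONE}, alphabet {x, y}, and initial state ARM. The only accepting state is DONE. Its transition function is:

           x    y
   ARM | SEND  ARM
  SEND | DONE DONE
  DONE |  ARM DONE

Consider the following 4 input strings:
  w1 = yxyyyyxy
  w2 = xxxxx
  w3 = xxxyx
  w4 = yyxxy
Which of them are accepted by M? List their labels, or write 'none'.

w2, w4

w1: ARM → ARM → SEND → DONE → DONE → DONE → DONE → ARM → ARM  → end ARM, rejected
w2: ARM → SEND → DONE → ARM → SEND → DONE  → end DONE, accepted
w3: ARM → SEND → DONE → ARM → ARM → SEND  → end SEND, rejected
w4: ARM → ARM → ARM → SEND → DONE → DONE  → end DONE, accepted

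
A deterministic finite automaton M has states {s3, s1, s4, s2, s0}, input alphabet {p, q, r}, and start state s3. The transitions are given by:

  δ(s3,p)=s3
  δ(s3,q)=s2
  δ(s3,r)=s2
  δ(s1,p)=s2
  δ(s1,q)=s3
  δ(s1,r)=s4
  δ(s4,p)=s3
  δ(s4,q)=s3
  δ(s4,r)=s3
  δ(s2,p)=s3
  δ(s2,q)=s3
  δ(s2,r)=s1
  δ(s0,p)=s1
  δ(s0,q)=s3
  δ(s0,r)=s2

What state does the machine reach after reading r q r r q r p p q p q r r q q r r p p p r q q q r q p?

s3 → s2 → s3 → s2 → s1 → s3 → s2 → s3 → s3 → s2 → s3 → s2 → s1 → s4 → s3 → s2 → s1 → s4 → s3 → s3 → s3 → s2 → s3 → s2 → s3 → s2 → s3 → s3

s3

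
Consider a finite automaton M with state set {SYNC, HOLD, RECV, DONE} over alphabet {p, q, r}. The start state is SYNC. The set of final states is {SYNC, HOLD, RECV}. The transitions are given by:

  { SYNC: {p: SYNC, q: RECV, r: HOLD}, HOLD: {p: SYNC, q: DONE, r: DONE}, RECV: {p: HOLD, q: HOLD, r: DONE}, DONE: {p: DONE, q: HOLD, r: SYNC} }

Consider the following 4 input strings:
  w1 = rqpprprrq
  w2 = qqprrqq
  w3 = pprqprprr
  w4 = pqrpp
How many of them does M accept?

1

w1:
  start at SYNC
  read 'r': SYNC → HOLD
  read 'q': HOLD → DONE
  read 'p': DONE → DONE
  read 'p': DONE → DONE
  read 'r': DONE → SYNC
  read 'p': SYNC → SYNC
  read 'r': SYNC → HOLD
  read 'r': HOLD → DONE
  read 'q': DONE → HOLD
  end HOLD, accepted
w2:
  start at SYNC
  read 'q': SYNC → RECV
  read 'q': RECV → HOLD
  read 'p': HOLD → SYNC
  read 'r': SYNC → HOLD
  read 'r': HOLD → DONE
  read 'q': DONE → HOLD
  read 'q': HOLD → DONE
  end DONE, rejected
w3:
  start at SYNC
  read 'p': SYNC → SYNC
  read 'p': SYNC → SYNC
  read 'r': SYNC → HOLD
  read 'q': HOLD → DONE
  read 'p': DONE → DONE
  read 'r': DONE → SYNC
  read 'p': SYNC → SYNC
  read 'r': SYNC → HOLD
  read 'r': HOLD → DONE
  end DONE, rejected
w4:
  start at SYNC
  read 'p': SYNC → SYNC
  read 'q': SYNC → RECV
  read 'r': RECV → DONE
  read 'p': DONE → DONE
  read 'p': DONE → DONE
  end DONE, rejected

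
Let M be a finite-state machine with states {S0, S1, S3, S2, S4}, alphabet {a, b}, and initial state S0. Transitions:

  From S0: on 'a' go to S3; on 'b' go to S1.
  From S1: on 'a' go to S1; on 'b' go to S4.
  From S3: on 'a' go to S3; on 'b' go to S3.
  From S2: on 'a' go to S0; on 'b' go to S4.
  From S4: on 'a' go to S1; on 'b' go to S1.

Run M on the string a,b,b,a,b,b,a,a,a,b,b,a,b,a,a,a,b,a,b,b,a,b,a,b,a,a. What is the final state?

S0 → S3 → S3 → S3 → S3 → S3 → S3 → S3 → S3 → S3 → S3 → S3 → S3 → S3 → S3 → S3 → S3 → S3 → S3 → S3 → S3 → S3 → S3 → S3 → S3 → S3 → S3

S3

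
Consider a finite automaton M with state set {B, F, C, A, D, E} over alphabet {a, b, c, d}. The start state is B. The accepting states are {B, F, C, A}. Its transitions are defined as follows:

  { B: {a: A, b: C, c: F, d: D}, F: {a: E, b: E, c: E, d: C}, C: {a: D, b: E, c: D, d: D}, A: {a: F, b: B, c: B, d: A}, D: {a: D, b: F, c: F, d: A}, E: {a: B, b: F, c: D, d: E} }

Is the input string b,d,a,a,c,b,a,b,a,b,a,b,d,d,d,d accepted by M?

Yes

start at B
read 'b': B → C
read 'd': C → D
read 'a': D → D
read 'a': D → D
read 'c': D → F
read 'b': F → E
read 'a': E → B
read 'b': B → C
read 'a': C → D
read 'b': D → F
read 'a': F → E
read 'b': E → F
read 'd': F → C
read 'd': C → D
read 'd': D → A
read 'd': A → A
End state A is accepting.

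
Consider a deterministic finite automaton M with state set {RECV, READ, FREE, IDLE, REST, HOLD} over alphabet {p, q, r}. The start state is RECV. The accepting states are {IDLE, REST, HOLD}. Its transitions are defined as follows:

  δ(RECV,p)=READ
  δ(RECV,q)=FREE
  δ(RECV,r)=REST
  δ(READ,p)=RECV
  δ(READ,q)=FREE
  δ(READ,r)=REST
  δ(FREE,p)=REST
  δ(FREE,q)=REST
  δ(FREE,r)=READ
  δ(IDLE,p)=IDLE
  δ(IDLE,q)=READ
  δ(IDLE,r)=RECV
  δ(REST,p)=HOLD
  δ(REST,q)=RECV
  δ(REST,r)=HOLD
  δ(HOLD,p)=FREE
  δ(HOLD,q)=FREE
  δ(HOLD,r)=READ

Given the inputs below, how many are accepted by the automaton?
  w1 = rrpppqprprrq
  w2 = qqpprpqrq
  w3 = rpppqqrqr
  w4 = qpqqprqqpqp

1

w1: RECV → REST → HOLD → FREE → REST → HOLD → FREE → REST → HOLD → FREE → READ → REST → RECV  → end RECV, rejected
w2: RECV → FREE → REST → HOLD → FREE → READ → RECV → FREE → READ → FREE  → end FREE, rejected
w3: RECV → REST → HOLD → FREE → REST → RECV → FREE → READ → FREE → READ  → end READ, rejected
w4: RECV → FREE → REST → RECV → FREE → REST → HOLD → FREE → REST → HOLD → FREE → REST  → end REST, accepted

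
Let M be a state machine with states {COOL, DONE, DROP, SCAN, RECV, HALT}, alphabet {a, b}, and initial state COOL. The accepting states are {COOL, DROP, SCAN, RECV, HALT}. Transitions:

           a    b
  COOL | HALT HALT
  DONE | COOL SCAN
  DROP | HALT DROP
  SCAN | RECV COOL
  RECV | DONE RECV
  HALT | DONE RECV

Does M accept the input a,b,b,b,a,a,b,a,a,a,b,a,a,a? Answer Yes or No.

Trace: COOL -a-> HALT -b-> RECV -b-> RECV -b-> RECV -a-> DONE -a-> COOL -b-> HALT -a-> DONE -a-> COOL -a-> HALT -b-> RECV -a-> DONE -a-> COOL -a-> HALT
End state HALT is accepting.

Yes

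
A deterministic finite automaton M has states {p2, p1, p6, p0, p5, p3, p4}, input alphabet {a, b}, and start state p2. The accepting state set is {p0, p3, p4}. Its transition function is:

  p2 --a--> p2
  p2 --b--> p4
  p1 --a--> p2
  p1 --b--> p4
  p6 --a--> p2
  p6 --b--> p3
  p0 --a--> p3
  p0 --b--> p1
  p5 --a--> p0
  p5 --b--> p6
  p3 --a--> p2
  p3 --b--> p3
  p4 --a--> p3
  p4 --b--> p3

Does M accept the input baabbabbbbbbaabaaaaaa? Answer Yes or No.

Trace: p2 -b-> p4 -a-> p3 -a-> p2 -b-> p4 -b-> p3 -a-> p2 -b-> p4 -b-> p3 -b-> p3 -b-> p3 -b-> p3 -b-> p3 -a-> p2 -a-> p2 -b-> p4 -a-> p3 -a-> p2 -a-> p2 -a-> p2 -a-> p2 -a-> p2
End state p2 is not accepting.

No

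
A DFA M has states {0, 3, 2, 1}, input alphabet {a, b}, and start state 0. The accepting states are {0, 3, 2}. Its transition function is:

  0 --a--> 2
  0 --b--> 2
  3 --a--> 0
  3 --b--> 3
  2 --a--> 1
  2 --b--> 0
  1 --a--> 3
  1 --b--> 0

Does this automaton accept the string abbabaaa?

Yes

start at 0
read 'a': 0 → 2
read 'b': 2 → 0
read 'b': 0 → 2
read 'a': 2 → 1
read 'b': 1 → 0
read 'a': 0 → 2
read 'a': 2 → 1
read 'a': 1 → 3
End state 3 is accepting.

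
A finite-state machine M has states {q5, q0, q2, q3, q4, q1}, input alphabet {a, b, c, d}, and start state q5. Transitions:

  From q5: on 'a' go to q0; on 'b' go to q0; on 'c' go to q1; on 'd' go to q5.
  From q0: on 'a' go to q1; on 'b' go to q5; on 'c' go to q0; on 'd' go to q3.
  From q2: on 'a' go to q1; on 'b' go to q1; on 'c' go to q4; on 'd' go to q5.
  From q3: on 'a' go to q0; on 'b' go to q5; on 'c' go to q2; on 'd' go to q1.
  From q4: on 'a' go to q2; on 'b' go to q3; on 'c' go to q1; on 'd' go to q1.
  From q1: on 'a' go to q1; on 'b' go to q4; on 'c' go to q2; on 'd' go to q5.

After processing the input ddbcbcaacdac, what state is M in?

q0

Trace: q5 -d-> q5 -d-> q5 -b-> q0 -c-> q0 -b-> q5 -c-> q1 -a-> q1 -a-> q1 -c-> q2 -d-> q5 -a-> q0 -c-> q0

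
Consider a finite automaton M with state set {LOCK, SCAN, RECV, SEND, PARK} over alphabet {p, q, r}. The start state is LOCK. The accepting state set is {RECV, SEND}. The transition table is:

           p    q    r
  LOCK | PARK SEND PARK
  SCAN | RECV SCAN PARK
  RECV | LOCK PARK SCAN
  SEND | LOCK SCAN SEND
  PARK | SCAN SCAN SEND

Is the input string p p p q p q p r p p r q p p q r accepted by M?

Trace: LOCK -p-> PARK -p-> SCAN -p-> RECV -q-> PARK -p-> SCAN -q-> SCAN -p-> RECV -r-> SCAN -p-> RECV -p-> LOCK -r-> PARK -q-> SCAN -p-> RECV -p-> LOCK -q-> SEND -r-> SEND
End state SEND is accepting.

Yes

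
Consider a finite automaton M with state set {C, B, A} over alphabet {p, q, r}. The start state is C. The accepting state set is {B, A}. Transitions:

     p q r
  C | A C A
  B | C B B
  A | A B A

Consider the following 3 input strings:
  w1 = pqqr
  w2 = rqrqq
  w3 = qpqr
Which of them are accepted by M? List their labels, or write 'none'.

w1: C → A → B → B → B  → end B, accepted
w2: C → A → B → B → B → B  → end B, accepted
w3: C → C → A → B → B  → end B, accepted

w1, w2, w3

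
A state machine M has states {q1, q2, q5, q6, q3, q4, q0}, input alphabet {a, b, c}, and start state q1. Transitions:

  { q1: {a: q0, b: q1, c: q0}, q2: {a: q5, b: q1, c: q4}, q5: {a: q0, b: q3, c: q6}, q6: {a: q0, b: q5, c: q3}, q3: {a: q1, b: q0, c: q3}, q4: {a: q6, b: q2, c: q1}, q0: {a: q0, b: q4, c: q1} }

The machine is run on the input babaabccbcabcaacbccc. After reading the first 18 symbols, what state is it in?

q0

start at q1
read 'b': q1 → q1
read 'a': q1 → q0
read 'b': q0 → q4
read 'a': q4 → q6
read 'a': q6 → q0
read 'b': q0 → q4
read 'c': q4 → q1
read 'c': q1 → q0
read 'b': q0 → q4
read 'c': q4 → q1
read 'a': q1 → q0
read 'b': q0 → q4
read 'c': q4 → q1
read 'a': q1 → q0
read 'a': q0 → q0
read 'c': q0 → q1
read 'b': q1 → q1
read 'c': q1 → q0
After 18 symbols: q0.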